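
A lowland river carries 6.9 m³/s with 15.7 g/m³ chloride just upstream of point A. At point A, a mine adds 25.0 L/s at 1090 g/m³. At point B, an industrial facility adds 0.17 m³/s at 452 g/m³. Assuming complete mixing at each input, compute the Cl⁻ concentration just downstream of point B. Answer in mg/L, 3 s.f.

25.0 L/s = 0.025 m³/s.
After input A: C = (6.9·15.7 + 0.025·1090) / 6.925 = 19.58 mg/L.
After input B: C = (6.925·19.58 + 0.17·452) / 7.095 = 29.94 mg/L.

29.9 mg/L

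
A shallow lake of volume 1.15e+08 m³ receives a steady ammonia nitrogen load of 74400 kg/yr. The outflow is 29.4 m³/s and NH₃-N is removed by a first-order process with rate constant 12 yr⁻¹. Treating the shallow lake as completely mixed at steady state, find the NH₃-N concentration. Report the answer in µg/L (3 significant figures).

32.2 µg/L

Outflow Q = 29.4 m³/s × 3.156e+07 s/yr = 9.278e+08 m³/yr.
Steady-state CSTR mass balance: W = Q·C + k·V·C, so C = W/(Q + kV).
Q + kV = 9.278e+08 + 12·1.15e+08 = 2.308e+09 m³/yr.
C = 74400/2.308e+09 = 3.224e-05 kg/m³ = 0.03224 mg/L = 32.24 µg/L.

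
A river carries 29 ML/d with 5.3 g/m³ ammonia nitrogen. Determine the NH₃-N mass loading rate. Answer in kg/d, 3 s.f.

29 ML/d = 0.3356 m³/s.
Mass flux = Q·C = 0.3356 m³/s × 5.3 g/m³ = 1.779 g/s.
= 1.779 g/s × 86.4 = 153.7 kg/d.

154 kg/d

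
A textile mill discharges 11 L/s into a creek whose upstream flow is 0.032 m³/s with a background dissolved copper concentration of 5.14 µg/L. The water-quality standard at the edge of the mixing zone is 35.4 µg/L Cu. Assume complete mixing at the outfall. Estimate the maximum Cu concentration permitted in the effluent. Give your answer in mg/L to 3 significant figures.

0.123 mg/L

11 L/s = 0.011 m³/s.
5.14 µg/L = 0.00514 mg/L.
35.4 µg/L = 0.0354 mg/L.
Mass balance: 0.0354·0.043 = 0.011·Cₑ + 0.032·0.00514.
Cₑ = (0.001522 − 0.0001645) / 0.011 = 0.1234 mg/L.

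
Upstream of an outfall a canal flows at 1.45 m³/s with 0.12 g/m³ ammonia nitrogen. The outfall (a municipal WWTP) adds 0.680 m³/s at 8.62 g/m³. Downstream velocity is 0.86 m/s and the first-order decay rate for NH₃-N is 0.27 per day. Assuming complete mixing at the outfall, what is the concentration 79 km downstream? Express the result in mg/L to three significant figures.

2.13 mg/L

After complete mixing, C₀ = (0.68·8.62 + 1.45·0.12) / 2.13 = 2.834 mg/L.
Travel time t = 7.9e+04 m / 0.86 m/s = 9.186e+04 s = 1.063 d.
C = 2.834·exp(−0.27·1.063) = 2.834·0.7505 = 2.127 mg/L.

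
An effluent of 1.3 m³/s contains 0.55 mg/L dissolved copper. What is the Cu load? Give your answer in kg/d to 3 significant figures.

61.8 kg/d

Mass flux = Q·C = 1.3 m³/s × 0.55 g/m³ = 0.715 g/s.
= 0.715 g/s × 86.4 = 61.78 kg/d.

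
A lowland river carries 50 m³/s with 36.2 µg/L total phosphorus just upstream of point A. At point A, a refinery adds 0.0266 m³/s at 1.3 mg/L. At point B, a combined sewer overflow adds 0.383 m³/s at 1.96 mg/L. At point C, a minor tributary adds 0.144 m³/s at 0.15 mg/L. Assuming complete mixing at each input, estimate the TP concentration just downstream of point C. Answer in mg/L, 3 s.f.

0.0518 mg/L

36.2 µg/L = 0.0362 mg/L.
After input A: C = (50·0.0362 + 0.0266·1.3) / 50.03 = 0.03687 mg/L.
After input B: C = (50.03·0.03687 + 0.383·1.96) / 50.41 = 0.05148 mg/L.
After input C: C = (50.41·0.05148 + 0.144·0.15) / 50.55 = 0.05176 mg/L.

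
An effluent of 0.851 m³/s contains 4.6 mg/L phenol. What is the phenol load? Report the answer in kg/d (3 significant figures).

338 kg/d

Mass flux = Q·C = 0.851 m³/s × 4.6 g/m³ = 3.915 g/s.
= 3.915 g/s × 86.4 = 338.2 kg/d.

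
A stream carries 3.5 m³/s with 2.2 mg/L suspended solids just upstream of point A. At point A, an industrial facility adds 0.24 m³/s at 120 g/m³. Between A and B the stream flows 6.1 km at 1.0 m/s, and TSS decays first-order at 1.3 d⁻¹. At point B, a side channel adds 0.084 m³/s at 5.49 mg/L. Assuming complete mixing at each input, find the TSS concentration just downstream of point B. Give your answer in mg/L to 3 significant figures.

8.83 mg/L

After input A: C = (3.5·2.2 + 0.24·120) / 3.74 = 9.759 mg/L.
Over the 6.1 km reach to input B (t = 6100 s = 0.0706 d), decay gives C = 9.759·exp(−1.3·0.0706) = 8.903 mg/L.
After input B: C = (3.74·8.903 + 0.084·5.49) / 3.824 = 8.829 mg/L.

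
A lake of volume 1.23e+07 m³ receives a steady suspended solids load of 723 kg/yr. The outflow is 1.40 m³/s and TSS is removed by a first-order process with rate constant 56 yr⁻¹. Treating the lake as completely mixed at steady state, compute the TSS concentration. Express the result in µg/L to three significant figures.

0.986 µg/L

Outflow Q = 1.40 m³/s × 3.156e+07 s/yr = 4.418e+07 m³/yr.
Steady-state CSTR mass balance: W = Q·C + k·V·C, so C = W/(Q + kV).
Q + kV = 4.418e+07 + 56·1.23e+07 = 7.33e+08 m³/yr.
C = 723/7.33e+08 = 9.864e-07 kg/m³ = 0.0009864 mg/L = 0.9864 µg/L.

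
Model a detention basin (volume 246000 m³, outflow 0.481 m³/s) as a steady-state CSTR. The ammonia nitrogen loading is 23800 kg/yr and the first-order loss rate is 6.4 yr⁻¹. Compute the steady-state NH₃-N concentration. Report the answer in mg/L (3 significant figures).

1.42 mg/L

Outflow Q = 0.481 m³/s × 3.156e+07 s/yr = 1.518e+07 m³/yr.
Steady-state CSTR mass balance: W = Q·C + k·V·C, so C = W/(Q + kV).
Q + kV = 1.518e+07 + 6.4·246000 = 1.675e+07 m³/yr.
C = 23800/1.675e+07 = 0.001421 kg/m³ = 1.421 mg/L.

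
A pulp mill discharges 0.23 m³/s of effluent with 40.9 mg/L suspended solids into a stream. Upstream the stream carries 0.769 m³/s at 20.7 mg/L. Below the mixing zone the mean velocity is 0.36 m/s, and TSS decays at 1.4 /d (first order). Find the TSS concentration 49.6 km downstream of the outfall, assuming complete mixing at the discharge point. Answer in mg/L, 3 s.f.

2.72 mg/L

After complete mixing, C₀ = (0.23·40.9 + 0.769·20.7) / 0.999 = 25.35 mg/L.
Travel time t = 4.96e+04 m / 0.36 m/s = 1.378e+05 s = 1.595 d.
C = 25.35·exp(−1.4·1.595) = 25.35·0.1073 = 2.719 mg/L.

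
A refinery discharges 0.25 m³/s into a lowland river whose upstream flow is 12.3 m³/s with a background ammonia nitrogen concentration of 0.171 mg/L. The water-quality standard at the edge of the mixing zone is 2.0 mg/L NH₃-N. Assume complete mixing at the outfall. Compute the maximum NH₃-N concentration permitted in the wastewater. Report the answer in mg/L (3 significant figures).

92.0 mg/L

Mass balance: 2·12.55 = 0.25·Cₑ + 12.3·0.171.
Cₑ = (25.1 − 2.103) / 0.25 = 91.99 mg/L.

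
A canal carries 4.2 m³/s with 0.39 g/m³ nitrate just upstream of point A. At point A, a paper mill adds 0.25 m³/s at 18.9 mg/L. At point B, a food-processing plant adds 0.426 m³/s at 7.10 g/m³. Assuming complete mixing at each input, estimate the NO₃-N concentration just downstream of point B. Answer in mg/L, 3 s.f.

1.93 mg/L

After input A: C = (4.2·0.39 + 0.25·18.9) / 4.45 = 1.43 mg/L.
After input B: C = (4.45·1.43 + 0.426·7.1) / 4.876 = 1.925 mg/L.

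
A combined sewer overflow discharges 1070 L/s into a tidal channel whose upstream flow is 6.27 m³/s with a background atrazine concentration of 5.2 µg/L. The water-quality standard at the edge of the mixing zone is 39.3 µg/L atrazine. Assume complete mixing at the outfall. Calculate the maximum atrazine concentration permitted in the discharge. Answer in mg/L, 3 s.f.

0.239 mg/L

1070 L/s = 1.07 m³/s.
5.2 µg/L = 0.0052 mg/L.
39.3 µg/L = 0.0393 mg/L.
Mass balance: 0.0393·7.34 = 1.07·Cₑ + 6.27·0.0052.
Cₑ = (0.2885 − 0.0326) / 1.07 = 0.2391 mg/L.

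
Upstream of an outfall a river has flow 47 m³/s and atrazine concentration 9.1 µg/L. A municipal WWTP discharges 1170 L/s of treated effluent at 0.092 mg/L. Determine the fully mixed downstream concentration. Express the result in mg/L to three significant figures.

1170 L/s = 1.17 m³/s.
9.1 µg/L = 0.0091 mg/L.
By mass balance at complete mixing, C = (1.17·0.092 + 47·0.0091) / (1.17 + 47) = 0.5353/48.17 = 0.01111 mg/L.

0.0111 mg/L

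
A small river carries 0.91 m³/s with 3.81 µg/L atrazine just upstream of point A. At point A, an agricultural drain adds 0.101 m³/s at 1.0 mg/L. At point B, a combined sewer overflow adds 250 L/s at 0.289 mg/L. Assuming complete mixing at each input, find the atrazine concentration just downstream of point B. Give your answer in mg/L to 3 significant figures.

0.140 mg/L

3.81 µg/L = 0.00381 mg/L.
After input A: C = (0.91·0.00381 + 0.101·1) / 1.011 = 0.1033 mg/L.
250 L/s = 0.25 m³/s.
After input B: C = (1.011·0.1033 + 0.25·0.289) / 1.261 = 0.1401 mg/L.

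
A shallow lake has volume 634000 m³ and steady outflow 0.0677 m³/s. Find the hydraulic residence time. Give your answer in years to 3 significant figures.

0.297 yr

Q = 0.0677 m³/s × 3.156e+07 s/yr = 2.136e+06 m³/yr.
Hydraulic residence time τ = V/Q = 634000/2.136e+06 = 0.2968 yr.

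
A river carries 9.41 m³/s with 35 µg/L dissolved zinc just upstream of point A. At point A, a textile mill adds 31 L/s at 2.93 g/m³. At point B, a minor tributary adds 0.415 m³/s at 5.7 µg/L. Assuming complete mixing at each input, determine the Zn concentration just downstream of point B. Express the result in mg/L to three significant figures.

0.0429 mg/L

35 µg/L = 0.035 mg/L.
31 L/s = 0.031 m³/s.
After input A: C = (9.41·0.035 + 0.031·2.93) / 9.441 = 0.04451 mg/L.
5.7 µg/L = 0.0057 mg/L.
After input B: C = (9.441·0.04451 + 0.415·0.0057) / 9.856 = 0.04287 mg/L.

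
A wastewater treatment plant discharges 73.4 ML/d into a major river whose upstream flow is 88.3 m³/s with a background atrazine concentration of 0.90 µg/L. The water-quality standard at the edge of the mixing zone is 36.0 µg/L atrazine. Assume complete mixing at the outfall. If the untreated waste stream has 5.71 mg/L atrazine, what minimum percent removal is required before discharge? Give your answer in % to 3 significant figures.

35.5 %

73.4 ML/d = 0.8495 m³/s.
0.90 µg/L = 0.0009 mg/L.
36.0 µg/L = 0.036 mg/L.
Mass balance: 0.036·89.15 = 0.8495·Cₑ + 88.3·0.0009.
Cₑ = (3.209 − 0.07947) / 0.8495 = 3.684 mg/L.
Required removal = 1 − 3.684/5.71 = 35.48 %.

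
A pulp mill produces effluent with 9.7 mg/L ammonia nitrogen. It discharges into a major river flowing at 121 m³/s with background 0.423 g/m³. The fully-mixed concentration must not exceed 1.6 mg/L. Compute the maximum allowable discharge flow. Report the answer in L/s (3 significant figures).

Mass balance at complete mixing: C_std·(Q_w + Q_r) = Q_w·C_e + Q_r·C_b.
Rearranging, Q_w = Q_r·(C_std − C_b)/(C_e − C_std) = 121·(1.6 − 0.423) / (9.7 − 1.6) = 17.58 m³/s.
= 1.758e+04 L/s.

17600 L/s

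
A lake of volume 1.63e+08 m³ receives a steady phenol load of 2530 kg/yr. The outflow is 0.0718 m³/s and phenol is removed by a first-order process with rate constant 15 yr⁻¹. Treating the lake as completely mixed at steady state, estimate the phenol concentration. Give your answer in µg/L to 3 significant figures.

1.03 µg/L

Outflow Q = 0.0718 m³/s × 3.156e+07 s/yr = 2.266e+06 m³/yr.
Steady-state CSTR mass balance: W = Q·C + k·V·C, so C = W/(Q + kV).
Q + kV = 2.266e+06 + 15·1.63e+08 = 2.447e+09 m³/yr.
C = 2530/2.447e+09 = 1.034e-06 kg/m³ = 0.001034 mg/L = 1.034 µg/L.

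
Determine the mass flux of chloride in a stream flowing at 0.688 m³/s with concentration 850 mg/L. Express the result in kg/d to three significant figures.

Mass flux = Q·C = 0.688 m³/s × 850 g/m³ = 584.8 g/s.
= 584.8 g/s × 86.4 = 5.053e+04 kg/d.

50500 kg/d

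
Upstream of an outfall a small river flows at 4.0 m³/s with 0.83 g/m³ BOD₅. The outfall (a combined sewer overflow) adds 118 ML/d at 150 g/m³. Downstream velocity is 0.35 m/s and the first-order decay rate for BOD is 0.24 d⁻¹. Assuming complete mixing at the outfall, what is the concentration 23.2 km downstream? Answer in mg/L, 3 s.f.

32.3 mg/L

118 ML/d = 1.366 m³/s.
After complete mixing, C₀ = (1.366·150 + 4·0.83) / 5.366 = 38.8 mg/L.
Travel time t = 2.32e+04 m / 0.35 m/s = 6.629e+04 s = 0.7672 d.
C = 38.8·exp(−0.24·0.7672) = 38.8·0.8318 = 32.27 mg/L.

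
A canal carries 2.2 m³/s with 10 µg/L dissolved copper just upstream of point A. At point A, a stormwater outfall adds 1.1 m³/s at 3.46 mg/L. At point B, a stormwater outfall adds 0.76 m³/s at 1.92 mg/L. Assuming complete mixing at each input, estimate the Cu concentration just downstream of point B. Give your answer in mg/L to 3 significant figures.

10 µg/L = 0.01 mg/L.
After input A: C = (2.2·0.01 + 1.1·3.46) / 3.3 = 1.16 mg/L.
After input B: C = (3.3·1.16 + 0.76·1.92) / 4.06 = 1.302 mg/L.

1.30 mg/L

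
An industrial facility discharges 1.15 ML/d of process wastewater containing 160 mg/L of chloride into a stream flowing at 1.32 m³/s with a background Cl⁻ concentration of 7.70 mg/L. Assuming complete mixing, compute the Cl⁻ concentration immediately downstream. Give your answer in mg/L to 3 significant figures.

1.15 ML/d = 0.01331 m³/s.
Flow-weighted mixing gives C = (0.01331·160 + 1.32·7.7) / (0.01331 + 1.32) = 12.29/1.333 = 9.22 mg/L.

9.22 mg/L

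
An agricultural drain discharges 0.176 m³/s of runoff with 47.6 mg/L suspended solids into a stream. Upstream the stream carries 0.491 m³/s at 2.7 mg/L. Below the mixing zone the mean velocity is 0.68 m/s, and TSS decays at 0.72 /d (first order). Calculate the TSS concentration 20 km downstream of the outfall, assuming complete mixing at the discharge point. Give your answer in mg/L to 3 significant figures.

After complete mixing, C₀ = (0.176·47.6 + 0.491·2.7) / 0.667 = 14.55 mg/L.
Travel time t = 2e+04 m / 0.68 m/s = 2.941e+04 s = 0.3404 d.
C = 14.55·exp(−0.72·0.3404) = 14.55·0.7826 = 11.39 mg/L.

11.4 mg/L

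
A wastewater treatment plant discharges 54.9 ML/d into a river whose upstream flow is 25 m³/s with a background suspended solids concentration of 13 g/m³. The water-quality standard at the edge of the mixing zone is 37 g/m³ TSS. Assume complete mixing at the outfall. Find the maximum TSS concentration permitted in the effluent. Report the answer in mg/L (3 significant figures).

54.9 ML/d = 0.6354 m³/s.
Mass balance: 37·25.64 = 0.6354·Cₑ + 25·13.
Cₑ = (948.5 − 325) / 0.6354 = 981.3 mg/L.

981 mg/L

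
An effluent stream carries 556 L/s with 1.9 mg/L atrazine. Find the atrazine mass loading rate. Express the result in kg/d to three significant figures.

556 L/s = 0.556 m³/s.
Mass flux = Q·C = 0.556 m³/s × 1.9 g/m³ = 1.056 g/s.
= 1.056 g/s × 86.4 = 91.27 kg/d.

91.3 kg/d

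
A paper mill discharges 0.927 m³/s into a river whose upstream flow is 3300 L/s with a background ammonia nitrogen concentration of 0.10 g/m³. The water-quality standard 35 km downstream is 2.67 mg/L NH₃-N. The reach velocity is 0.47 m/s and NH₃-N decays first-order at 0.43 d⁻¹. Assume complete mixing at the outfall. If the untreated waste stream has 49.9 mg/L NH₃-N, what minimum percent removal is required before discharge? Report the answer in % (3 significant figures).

65.4 %

3300 L/s = 3.3 m³/s.
Travel time to the compliance point: t = 3.5e+04/0.47 = 7.447e+04 s = 0.8619 d; decay factor exp(−0.43·0.8619) = 0.6903.
So the concentration just after mixing may be at most 2.67/0.6903 = 3.868 mg/L.
Mass balance: 3.868·4.227 = 0.927·Cₑ + 3.3·0.1.
Cₑ = (16.35 − 0.33) / 0.927 = 17.28 mg/L.
Required removal = 1 − 17.28/49.9 = 65.37 %.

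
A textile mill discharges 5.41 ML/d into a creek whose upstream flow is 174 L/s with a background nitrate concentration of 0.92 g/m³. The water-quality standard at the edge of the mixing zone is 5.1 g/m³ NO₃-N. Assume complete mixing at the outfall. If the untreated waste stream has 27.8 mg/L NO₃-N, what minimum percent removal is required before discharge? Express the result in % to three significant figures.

5.41 ML/d = 0.06262 m³/s.
174 L/s = 0.174 m³/s.
Mass balance: 5.1·0.2366 = 0.06262·Cₑ + 0.174·0.92.
Cₑ = (1.207 − 0.1601) / 0.06262 = 16.72 mg/L.
Required removal = 1 − 16.72/27.8 = 39.87 %.

39.9 %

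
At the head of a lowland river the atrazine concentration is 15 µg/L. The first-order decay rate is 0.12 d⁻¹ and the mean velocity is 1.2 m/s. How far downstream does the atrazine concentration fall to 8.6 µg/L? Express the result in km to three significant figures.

481 km

From C = C₀·e^(−kt), t = ln(C₀/C)/k = ln(15/8.6)/0.12 = 0.5563/0.12 = 4.636 d.
Distance = v·t = 1.2 m/s × 4.005e+05 s = 4.806e+05 m = 480.6 km.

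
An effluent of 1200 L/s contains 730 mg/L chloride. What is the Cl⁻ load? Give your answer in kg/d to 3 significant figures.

1200 L/s = 1.2 m³/s.
Mass flux = Q·C = 1.2 m³/s × 730 g/m³ = 876 g/s.
= 876 g/s × 86.4 = 7.569e+04 kg/d.

75700 kg/d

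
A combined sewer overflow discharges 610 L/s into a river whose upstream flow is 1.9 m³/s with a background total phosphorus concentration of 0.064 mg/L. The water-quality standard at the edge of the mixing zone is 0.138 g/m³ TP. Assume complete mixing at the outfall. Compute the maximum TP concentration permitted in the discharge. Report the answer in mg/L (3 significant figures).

0.368 mg/L

610 L/s = 0.61 m³/s.
Mass balance: 0.138·2.51 = 0.61·Cₑ + 1.9·0.064.
Cₑ = (0.3464 − 0.1216) / 0.61 = 0.3685 mg/L.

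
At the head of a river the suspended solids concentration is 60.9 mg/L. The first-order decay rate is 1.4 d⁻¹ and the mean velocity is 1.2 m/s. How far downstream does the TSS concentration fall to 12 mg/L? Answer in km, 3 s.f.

From C = C₀·e^(−kt), t = ln(C₀/C)/k = ln(60.9/12)/1.4 = 1.624/1.4 = 1.16 d.
Distance = v·t = 1.2 m/s × 1.002e+05 s = 1.203e+05 m = 120.3 km.

120 km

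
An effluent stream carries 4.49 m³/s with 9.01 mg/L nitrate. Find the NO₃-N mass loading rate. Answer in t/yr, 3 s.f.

1280 t/yr

Mass flux = Q·C = 4.49 m³/s × 9.01 g/m³ = 40.45 g/s.
= 40.45 g/s × 31.56 = 1277 t/yr.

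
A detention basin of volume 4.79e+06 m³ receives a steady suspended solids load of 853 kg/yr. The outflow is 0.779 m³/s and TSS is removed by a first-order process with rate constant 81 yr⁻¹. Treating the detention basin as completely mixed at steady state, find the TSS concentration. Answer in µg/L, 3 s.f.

2.07 µg/L

Outflow Q = 0.779 m³/s × 3.156e+07 s/yr = 2.458e+07 m³/yr.
Steady-state CSTR mass balance: W = Q·C + k·V·C, so C = W/(Q + kV).
Q + kV = 2.458e+07 + 81·4.79e+06 = 4.126e+08 m³/yr.
C = 853/4.126e+08 = 2.068e-06 kg/m³ = 0.002068 mg/L = 2.068 µg/L.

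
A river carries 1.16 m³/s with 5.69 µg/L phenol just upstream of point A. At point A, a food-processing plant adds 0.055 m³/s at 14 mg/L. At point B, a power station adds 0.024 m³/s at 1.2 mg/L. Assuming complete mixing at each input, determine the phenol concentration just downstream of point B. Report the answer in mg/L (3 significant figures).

5.69 µg/L = 0.00569 mg/L.
After input A: C = (1.16·0.00569 + 0.055·14) / 1.215 = 0.6392 mg/L.
After input B: C = (1.215·0.6392 + 0.024·1.2) / 1.239 = 0.65 mg/L.

0.650 mg/L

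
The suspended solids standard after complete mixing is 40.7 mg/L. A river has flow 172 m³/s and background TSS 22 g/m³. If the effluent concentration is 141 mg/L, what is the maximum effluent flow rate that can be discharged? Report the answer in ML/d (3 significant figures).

2770 ML/d

Mass balance at complete mixing: C_std·(Q_w + Q_r) = Q_w·C_e + Q_r·C_b.
Rearranging, Q_w = Q_r·(C_std − C_b)/(C_e − C_std) = 172·(40.7 − 22) / (141 − 40.7) = 32.07 m³/s.
= 2771 ML/d.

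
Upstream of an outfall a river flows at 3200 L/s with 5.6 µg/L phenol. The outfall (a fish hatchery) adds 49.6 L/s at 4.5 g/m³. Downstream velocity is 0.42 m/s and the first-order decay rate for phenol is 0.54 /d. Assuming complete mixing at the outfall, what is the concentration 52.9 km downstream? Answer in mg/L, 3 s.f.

0.0338 mg/L

49.6 L/s = 0.0496 m³/s.
3200 L/s = 3.2 m³/s.
5.6 µg/L = 0.0056 mg/L.
After complete mixing, C₀ = (0.0496·4.5 + 3.2·0.0056) / 3.25 = 0.0742 mg/L.
Travel time t = 5.29e+04 m / 0.42 m/s = 1.26e+05 s = 1.458 d.
C = 0.0742·exp(−0.54·1.458) = 0.0742·0.4551 = 0.03377 mg/L.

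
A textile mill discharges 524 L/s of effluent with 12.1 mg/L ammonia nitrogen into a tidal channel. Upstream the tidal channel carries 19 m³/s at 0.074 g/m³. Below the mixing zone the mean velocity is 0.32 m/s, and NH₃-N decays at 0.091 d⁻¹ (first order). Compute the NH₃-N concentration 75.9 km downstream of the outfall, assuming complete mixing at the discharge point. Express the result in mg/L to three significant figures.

524 L/s = 0.524 m³/s.
After complete mixing, C₀ = (0.524·12.1 + 19·0.074) / 19.52 = 0.3968 mg/L.
Travel time t = 7.59e+04 m / 0.32 m/s = 2.372e+05 s = 2.745 d.
C = 0.3968·exp(−0.091·2.745) = 0.3968·0.7789 = 0.3091 mg/L.

0.309 mg/L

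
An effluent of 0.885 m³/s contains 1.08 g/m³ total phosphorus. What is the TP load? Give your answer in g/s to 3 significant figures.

0.956 g/s

Mass flux = Q·C = 0.885 m³/s × 1.08 g/m³ = 0.9558 g/s.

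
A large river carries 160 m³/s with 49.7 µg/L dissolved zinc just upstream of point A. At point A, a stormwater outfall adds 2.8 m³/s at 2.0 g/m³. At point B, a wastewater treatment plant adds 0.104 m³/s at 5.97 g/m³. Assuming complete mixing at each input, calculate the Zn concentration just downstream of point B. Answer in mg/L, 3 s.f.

0.0870 mg/L

49.7 µg/L = 0.0497 mg/L.
After input A: C = (160·0.0497 + 2.8·2) / 162.8 = 0.08324 mg/L.
After input B: C = (162.8·0.08324 + 0.104·5.97) / 162.9 = 0.087 mg/L.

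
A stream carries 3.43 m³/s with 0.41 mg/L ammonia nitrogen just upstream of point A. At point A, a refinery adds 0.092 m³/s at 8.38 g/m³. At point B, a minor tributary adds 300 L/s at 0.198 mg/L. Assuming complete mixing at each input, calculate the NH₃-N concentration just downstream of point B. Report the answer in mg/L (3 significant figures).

0.585 mg/L

After input A: C = (3.43·0.41 + 0.092·8.38) / 3.522 = 0.6182 mg/L.
300 L/s = 0.3 m³/s.
After input B: C = (3.522·0.6182 + 0.3·0.198) / 3.822 = 0.5852 mg/L.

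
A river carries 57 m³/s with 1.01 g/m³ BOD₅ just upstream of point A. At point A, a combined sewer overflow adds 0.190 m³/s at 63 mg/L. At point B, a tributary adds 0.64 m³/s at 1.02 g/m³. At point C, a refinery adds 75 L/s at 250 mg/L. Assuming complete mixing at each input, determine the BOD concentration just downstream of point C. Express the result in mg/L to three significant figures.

After input A: C = (57·1.01 + 0.19·63) / 57.19 = 1.216 mg/L.
After input B: C = (57.19·1.216 + 0.64·1.02) / 57.83 = 1.214 mg/L.
75 L/s = 0.075 m³/s.
After input C: C = (57.83·1.214 + 0.075·250) / 57.91 = 1.536 mg/L.

1.54 mg/L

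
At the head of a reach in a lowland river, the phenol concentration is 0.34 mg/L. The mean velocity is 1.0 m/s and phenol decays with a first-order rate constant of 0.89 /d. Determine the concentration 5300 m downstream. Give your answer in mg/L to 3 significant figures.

Travel time t = 5300 m / 1.0 m/s = 5300/1.0 = 5300 s = 0.06134 d.
First-order decay: C = 0.34·exp(−0.89·0.06134) = 0.34·0.9469 = 0.3219 mg/L.

0.322 mg/L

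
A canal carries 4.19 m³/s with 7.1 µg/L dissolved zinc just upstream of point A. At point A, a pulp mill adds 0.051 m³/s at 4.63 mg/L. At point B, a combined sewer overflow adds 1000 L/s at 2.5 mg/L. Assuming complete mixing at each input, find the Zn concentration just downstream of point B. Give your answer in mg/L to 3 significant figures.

0.528 mg/L

7.1 µg/L = 0.0071 mg/L.
After input A: C = (4.19·0.0071 + 0.051·4.63) / 4.241 = 0.06269 mg/L.
1000 L/s = 1 m³/s.
After input B: C = (4.241·0.06269 + 1·2.5) / 5.241 = 0.5277 mg/L.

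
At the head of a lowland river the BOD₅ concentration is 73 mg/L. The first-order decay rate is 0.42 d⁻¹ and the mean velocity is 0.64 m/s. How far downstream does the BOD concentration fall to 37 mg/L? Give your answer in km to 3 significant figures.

From C = C₀·e^(−kt), t = ln(C₀/C)/k = ln(73/37)/0.42 = 0.6795/0.42 = 1.618 d.
Distance = v·t = 0.64 m/s × 1.398e+05 s = 8.947e+04 m = 89.47 km.

89.5 km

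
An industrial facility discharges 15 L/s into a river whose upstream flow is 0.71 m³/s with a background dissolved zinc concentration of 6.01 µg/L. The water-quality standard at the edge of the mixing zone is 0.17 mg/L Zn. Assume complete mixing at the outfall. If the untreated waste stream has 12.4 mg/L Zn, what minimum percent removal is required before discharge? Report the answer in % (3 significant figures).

36.0 %

15 L/s = 0.015 m³/s.
6.01 µg/L = 0.00601 mg/L.
Mass balance: 0.17·0.725 = 0.015·Cₑ + 0.71·0.00601.
Cₑ = (0.1232 − 0.004267) / 0.015 = 7.932 mg/L.
Required removal = 1 − 7.932/12.4 = 36.03 %.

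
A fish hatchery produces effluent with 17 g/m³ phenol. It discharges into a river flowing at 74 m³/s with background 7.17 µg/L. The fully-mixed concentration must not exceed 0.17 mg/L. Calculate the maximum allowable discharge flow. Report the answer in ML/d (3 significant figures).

7.17 µg/L = 0.00717 mg/L.
Mass balance at complete mixing: C_std·(Q_w + Q_r) = Q_w·C_e + Q_r·C_b.
Rearranging, Q_w = Q_r·(C_std − C_b)/(C_e − C_std) = 74·(0.17 − 0.00717) / (17 − 0.17) = 0.7159 m³/s.
= 61.86 ML/d.

61.9 ML/d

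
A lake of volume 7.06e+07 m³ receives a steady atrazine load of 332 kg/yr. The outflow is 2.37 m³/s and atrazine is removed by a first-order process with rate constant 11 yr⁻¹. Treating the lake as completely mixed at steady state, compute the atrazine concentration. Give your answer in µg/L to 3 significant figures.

0.390 µg/L

Outflow Q = 2.37 m³/s × 3.156e+07 s/yr = 7.479e+07 m³/yr.
Steady-state CSTR mass balance: W = Q·C + k·V·C, so C = W/(Q + kV).
Q + kV = 7.479e+07 + 11·7.06e+07 = 8.514e+08 m³/yr.
C = 332/8.514e+08 = 3.899e-07 kg/m³ = 0.0003899 mg/L = 0.3899 µg/L.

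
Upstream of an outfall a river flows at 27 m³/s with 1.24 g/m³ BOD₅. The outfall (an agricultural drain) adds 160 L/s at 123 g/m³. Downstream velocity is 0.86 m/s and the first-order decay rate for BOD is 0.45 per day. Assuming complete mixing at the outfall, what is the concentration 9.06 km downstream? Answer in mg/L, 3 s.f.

1.85 mg/L

160 L/s = 0.16 m³/s.
After complete mixing, C₀ = (0.16·123 + 27·1.24) / 27.16 = 1.957 mg/L.
Travel time t = 9060 m / 0.86 m/s = 1.053e+04 s = 0.1219 d.
C = 1.957·exp(−0.45·0.1219) = 1.957·0.9466 = 1.853 mg/L.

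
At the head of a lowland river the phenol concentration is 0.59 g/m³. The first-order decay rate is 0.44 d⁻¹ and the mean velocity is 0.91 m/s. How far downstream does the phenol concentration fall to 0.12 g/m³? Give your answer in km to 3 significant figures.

285 km

From C = C₀·e^(−kt), t = ln(C₀/C)/k = ln(0.59/0.12)/0.44 = 1.593/0.44 = 3.62 d.
Distance = v·t = 0.91 m/s × 3.127e+05 s = 2.846e+05 m = 284.6 km.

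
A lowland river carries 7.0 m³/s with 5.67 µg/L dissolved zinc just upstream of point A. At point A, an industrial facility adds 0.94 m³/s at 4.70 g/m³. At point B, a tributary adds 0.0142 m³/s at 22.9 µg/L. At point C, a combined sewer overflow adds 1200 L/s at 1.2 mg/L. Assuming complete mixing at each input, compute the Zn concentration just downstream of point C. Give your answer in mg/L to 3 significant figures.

0.644 mg/L

5.67 µg/L = 0.00567 mg/L.
After input A: C = (7·0.00567 + 0.94·4.7) / 7.94 = 0.5614 mg/L.
22.9 µg/L = 0.0229 mg/L.
After input B: C = (7.94·0.5614 + 0.0142·0.0229) / 7.954 = 0.5605 mg/L.
1200 L/s = 1.2 m³/s.
After input C: C = (7.954·0.5605 + 1.2·1.2) / 9.154 = 0.6443 mg/L.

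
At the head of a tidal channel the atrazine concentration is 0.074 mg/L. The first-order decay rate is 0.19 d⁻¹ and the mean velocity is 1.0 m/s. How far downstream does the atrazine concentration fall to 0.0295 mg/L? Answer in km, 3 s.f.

418 km

From C = C₀·e^(−kt), t = ln(C₀/C)/k = ln(0.074/0.0295)/0.19 = 0.9197/0.19 = 4.84 d.
Distance = v·t = 1.0 m/s × 4.182e+05 s = 4.182e+05 m = 418.2 km.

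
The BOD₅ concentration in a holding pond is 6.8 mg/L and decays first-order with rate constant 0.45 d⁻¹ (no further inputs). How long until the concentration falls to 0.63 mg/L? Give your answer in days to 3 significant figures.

5.29 d

t = ln(C₀/C)/k = ln(6.8/0.63)/0.45 = 2.379/0.45 = 5.287 d.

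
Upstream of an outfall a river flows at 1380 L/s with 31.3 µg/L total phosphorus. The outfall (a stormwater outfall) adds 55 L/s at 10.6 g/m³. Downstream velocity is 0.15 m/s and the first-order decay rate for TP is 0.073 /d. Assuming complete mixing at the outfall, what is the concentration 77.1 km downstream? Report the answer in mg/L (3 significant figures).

55 L/s = 0.055 m³/s.
1380 L/s = 1.38 m³/s.
31.3 µg/L = 0.0313 mg/L.
After complete mixing, C₀ = (0.055·10.6 + 1.38·0.0313) / 1.435 = 0.4364 mg/L.
Travel time t = 7.71e+04 m / 0.15 m/s = 5.14e+05 s = 5.949 d.
C = 0.4364·exp(−0.073·5.949) = 0.4364·0.6477 = 0.2827 mg/L.

0.283 mg/L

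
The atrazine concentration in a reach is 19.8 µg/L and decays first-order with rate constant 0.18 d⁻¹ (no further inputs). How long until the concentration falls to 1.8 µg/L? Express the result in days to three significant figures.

13.3 d

t = ln(C₀/C)/k = ln(19.8/1.8)/0.18 = 2.398/0.18 = 13.32 d.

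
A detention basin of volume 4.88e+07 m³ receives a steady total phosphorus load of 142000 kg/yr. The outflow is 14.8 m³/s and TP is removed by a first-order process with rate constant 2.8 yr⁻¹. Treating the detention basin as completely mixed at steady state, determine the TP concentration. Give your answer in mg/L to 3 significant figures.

0.235 mg/L

Outflow Q = 14.8 m³/s × 3.156e+07 s/yr = 4.671e+08 m³/yr.
Steady-state CSTR mass balance: W = Q·C + k·V·C, so C = W/(Q + kV).
Q + kV = 4.671e+08 + 2.8·4.88e+07 = 6.037e+08 m³/yr.
C = 142000/6.037e+08 = 0.0002352 kg/m³ = 0.2352 mg/L.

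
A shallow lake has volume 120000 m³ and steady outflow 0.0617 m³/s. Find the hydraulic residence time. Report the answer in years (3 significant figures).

Q = 0.0617 m³/s × 3.156e+07 s/yr = 1.947e+06 m³/yr.
Hydraulic residence time τ = V/Q = 120000/1.947e+06 = 0.06163 yr.

0.0616 yr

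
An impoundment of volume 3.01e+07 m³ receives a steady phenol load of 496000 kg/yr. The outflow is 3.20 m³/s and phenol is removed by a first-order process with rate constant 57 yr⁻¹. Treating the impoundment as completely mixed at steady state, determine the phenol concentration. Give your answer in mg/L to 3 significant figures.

0.273 mg/L

Outflow Q = 3.20 m³/s × 3.156e+07 s/yr = 1.01e+08 m³/yr.
Steady-state CSTR mass balance: W = Q·C + k·V·C, so C = W/(Q + kV).
Q + kV = 1.01e+08 + 57·3.01e+07 = 1.817e+09 m³/yr.
C = 496000/1.817e+09 = 0.000273 kg/m³ = 0.273 mg/L.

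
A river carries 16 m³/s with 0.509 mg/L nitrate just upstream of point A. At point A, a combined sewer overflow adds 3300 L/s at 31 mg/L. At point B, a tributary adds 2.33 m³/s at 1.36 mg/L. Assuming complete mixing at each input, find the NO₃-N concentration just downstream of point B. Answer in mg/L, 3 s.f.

5.25 mg/L

3300 L/s = 3.3 m³/s.
After input A: C = (16·0.509 + 3.3·31) / 19.3 = 5.722 mg/L.
After input B: C = (19.3·5.722 + 2.33·1.36) / 21.63 = 5.253 mg/L.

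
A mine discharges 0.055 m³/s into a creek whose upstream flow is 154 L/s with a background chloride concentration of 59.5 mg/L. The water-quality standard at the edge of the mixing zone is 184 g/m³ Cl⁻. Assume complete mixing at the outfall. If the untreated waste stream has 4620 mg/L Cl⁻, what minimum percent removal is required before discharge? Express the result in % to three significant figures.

88.5 %

154 L/s = 0.154 m³/s.
Mass balance: 184·0.209 = 0.055·Cₑ + 0.154·59.5.
Cₑ = (38.46 − 9.163) / 0.055 = 532.6 mg/L.
Required removal = 1 − 532.6/4620 = 88.47 %.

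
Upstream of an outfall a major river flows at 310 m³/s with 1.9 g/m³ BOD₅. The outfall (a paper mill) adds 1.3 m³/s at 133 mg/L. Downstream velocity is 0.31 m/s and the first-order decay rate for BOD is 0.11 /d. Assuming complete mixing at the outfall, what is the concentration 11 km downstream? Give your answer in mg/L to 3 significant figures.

After complete mixing, C₀ = (1.3·133 + 310·1.9) / 311.3 = 2.447 mg/L.
Travel time t = 1.1e+04 m / 0.31 m/s = 3.548e+04 s = 0.4107 d.
C = 2.447·exp(−0.11·0.4107) = 2.447·0.9558 = 2.339 mg/L.

2.34 mg/L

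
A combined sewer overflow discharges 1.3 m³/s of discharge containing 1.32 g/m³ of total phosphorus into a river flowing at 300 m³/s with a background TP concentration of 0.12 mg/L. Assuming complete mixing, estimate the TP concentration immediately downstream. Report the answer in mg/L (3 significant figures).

0.125 mg/L

Flow-weighted mixing gives C = (1.3·1.32 + 300·0.12) / (1.3 + 300) = 37.72/301.3 = 0.1252 mg/L.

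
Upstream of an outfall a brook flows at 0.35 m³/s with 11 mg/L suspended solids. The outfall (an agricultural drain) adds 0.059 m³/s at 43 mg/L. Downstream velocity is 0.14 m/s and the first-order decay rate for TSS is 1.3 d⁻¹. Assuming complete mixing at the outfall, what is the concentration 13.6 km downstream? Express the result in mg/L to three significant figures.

3.62 mg/L

After complete mixing, C₀ = (0.059·43 + 0.35·11) / 0.409 = 15.62 mg/L.
Travel time t = 1.36e+04 m / 0.14 m/s = 9.714e+04 s = 1.124 d.
C = 15.62·exp(−1.3·1.124) = 15.62·0.2319 = 3.621 mg/L.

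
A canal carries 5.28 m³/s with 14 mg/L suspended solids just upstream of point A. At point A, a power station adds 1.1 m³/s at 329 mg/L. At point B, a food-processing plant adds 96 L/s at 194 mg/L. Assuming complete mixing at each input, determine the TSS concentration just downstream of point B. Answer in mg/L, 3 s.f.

After input A: C = (5.28·14 + 1.1·329) / 6.38 = 68.31 mg/L.
96 L/s = 0.096 m³/s.
After input B: C = (6.38·68.31 + 0.096·194) / 6.476 = 70.17 mg/L.

70.2 mg/L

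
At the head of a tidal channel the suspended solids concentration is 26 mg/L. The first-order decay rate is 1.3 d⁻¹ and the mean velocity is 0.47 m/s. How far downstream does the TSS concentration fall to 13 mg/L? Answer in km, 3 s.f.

21.7 km

From C = C₀·e^(−kt), t = ln(C₀/C)/k = ln(26/13)/1.3 = 0.6931/1.3 = 0.5332 d.
Distance = v·t = 0.47 m/s × 4.607e+04 s = 2.165e+04 m = 21.65 km.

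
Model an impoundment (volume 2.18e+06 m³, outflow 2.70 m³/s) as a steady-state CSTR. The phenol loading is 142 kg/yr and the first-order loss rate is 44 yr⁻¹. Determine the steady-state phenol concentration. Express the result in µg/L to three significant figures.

Outflow Q = 2.70 m³/s × 3.156e+07 s/yr = 8.521e+07 m³/yr.
Steady-state CSTR mass balance: W = Q·C + k·V·C, so C = W/(Q + kV).
Q + kV = 8.521e+07 + 44·2.18e+06 = 1.811e+08 m³/yr.
C = 142/1.811e+08 = 7.84e-07 kg/m³ = 0.000784 mg/L = 0.784 µg/L.

0.784 µg/L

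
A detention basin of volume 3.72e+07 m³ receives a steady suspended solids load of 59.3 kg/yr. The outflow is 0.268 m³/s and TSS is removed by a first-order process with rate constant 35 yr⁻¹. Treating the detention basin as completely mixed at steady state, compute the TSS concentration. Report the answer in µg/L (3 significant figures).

0.0453 µg/L

Outflow Q = 0.268 m³/s × 3.156e+07 s/yr = 8.457e+06 m³/yr.
Steady-state CSTR mass balance: W = Q·C + k·V·C, so C = W/(Q + kV).
Q + kV = 8.457e+06 + 35·3.72e+07 = 1.31e+09 m³/yr.
C = 59.3/1.31e+09 = 4.525e-08 kg/m³ = 4.525e-05 mg/L = 0.04525 µg/L.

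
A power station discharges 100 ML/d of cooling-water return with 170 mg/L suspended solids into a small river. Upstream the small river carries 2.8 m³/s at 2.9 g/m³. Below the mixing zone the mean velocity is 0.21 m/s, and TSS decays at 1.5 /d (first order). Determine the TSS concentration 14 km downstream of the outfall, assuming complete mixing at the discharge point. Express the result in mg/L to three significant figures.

100 ML/d = 1.157 m³/s.
After complete mixing, C₀ = (1.157·170 + 2.8·2.9) / 3.957 = 51.77 mg/L.
Travel time t = 1.4e+04 m / 0.21 m/s = 6.667e+04 s = 0.7716 d.
C = 51.77·exp(−1.5·0.7716) = 51.77·0.3143 = 16.27 mg/L.

16.3 mg/L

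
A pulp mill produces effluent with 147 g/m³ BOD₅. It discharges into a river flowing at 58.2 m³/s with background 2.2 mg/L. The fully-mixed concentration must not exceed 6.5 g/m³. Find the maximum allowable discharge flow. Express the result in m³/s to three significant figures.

Mass balance at complete mixing: C_std·(Q_w + Q_r) = Q_w·C_e + Q_r·C_b.
Rearranging, Q_w = Q_r·(C_std − C_b)/(C_e − C_std) = 58.2·(6.5 − 2.2) / (147 − 6.5) = 1.781 m³/s.

1.78 m³/s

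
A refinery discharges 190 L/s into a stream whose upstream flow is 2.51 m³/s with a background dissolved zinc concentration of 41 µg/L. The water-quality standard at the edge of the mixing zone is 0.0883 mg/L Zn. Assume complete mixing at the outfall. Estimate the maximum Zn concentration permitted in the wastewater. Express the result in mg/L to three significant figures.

190 L/s = 0.19 m³/s.
41 µg/L = 0.041 mg/L.
Mass balance: 0.0883·2.7 = 0.19·Cₑ + 2.51·0.041.
Cₑ = (0.2384 − 0.1029) / 0.19 = 0.7132 mg/L.

0.713 mg/L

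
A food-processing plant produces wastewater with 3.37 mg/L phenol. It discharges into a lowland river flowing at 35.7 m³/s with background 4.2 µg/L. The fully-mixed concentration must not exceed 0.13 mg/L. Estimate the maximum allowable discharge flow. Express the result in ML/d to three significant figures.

4.2 µg/L = 0.0042 mg/L.
Mass balance at complete mixing: C_std·(Q_w + Q_r) = Q_w·C_e + Q_r·C_b.
Rearranging, Q_w = Q_r·(C_std − C_b)/(C_e − C_std) = 35.7·(0.13 − 0.0042) / (3.37 − 0.13) = 1.386 m³/s.
= 119.8 ML/d.

120 ML/d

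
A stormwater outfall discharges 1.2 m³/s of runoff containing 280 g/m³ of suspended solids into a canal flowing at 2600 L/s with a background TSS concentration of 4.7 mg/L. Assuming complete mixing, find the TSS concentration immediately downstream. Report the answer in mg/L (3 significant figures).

2600 L/s = 2.6 m³/s.
Conservation of mass across the mixing zone: C = (1.2·280 + 2.6·4.7) / (1.2 + 2.6) = 348.2/3.8 = 91.64 mg/L.

91.6 mg/L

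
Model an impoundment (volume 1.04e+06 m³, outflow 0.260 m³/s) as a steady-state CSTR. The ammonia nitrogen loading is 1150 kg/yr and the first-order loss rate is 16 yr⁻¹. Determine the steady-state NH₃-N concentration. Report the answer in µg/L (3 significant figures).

46.3 µg/L

Outflow Q = 0.260 m³/s × 3.156e+07 s/yr = 8.205e+06 m³/yr.
Steady-state CSTR mass balance: W = Q·C + k·V·C, so C = W/(Q + kV).
Q + kV = 8.205e+06 + 16·1.04e+06 = 2.484e+07 m³/yr.
C = 1150/2.484e+07 = 4.629e-05 kg/m³ = 0.04629 mg/L = 46.29 µg/L.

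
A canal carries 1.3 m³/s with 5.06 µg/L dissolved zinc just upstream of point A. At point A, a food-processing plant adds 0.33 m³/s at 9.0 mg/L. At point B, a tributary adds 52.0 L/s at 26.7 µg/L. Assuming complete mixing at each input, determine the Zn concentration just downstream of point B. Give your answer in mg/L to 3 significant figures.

5.06 µg/L = 0.00506 mg/L.
After input A: C = (1.3·0.00506 + 0.33·9) / 1.63 = 1.826 mg/L.
52.0 L/s = 0.052 m³/s.
26.7 µg/L = 0.0267 mg/L.
After input B: C = (1.63·1.826 + 0.052·0.0267) / 1.682 = 1.77 mg/L.

1.77 mg/L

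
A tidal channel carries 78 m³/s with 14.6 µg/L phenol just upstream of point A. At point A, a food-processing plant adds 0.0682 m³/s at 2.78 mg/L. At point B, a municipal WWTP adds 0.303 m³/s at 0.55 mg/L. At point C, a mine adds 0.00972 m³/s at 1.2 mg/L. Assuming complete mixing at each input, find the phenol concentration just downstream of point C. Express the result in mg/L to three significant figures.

0.0192 mg/L

14.6 µg/L = 0.0146 mg/L.
After input A: C = (78·0.0146 + 0.0682·2.78) / 78.07 = 0.01702 mg/L.
After input B: C = (78.07·0.01702 + 0.303·0.55) / 78.37 = 0.01908 mg/L.
After input C: C = (78.37·0.01908 + 0.00972·1.2) / 78.38 = 0.01922 mg/L.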